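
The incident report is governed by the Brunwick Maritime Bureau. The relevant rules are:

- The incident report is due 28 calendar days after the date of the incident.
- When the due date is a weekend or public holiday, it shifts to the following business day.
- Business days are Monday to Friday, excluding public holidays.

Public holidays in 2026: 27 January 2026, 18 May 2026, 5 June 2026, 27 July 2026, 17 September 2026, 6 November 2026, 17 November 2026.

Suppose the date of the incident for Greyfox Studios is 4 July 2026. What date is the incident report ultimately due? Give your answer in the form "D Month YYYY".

Trigger date 4 July 2026 + 28 calendar days = 1 August 2026.
1 August 2026 is a Saturday; the next business day is 3 August 2026 (Monday).
The final due date is 3 August 2026.

3 August 2026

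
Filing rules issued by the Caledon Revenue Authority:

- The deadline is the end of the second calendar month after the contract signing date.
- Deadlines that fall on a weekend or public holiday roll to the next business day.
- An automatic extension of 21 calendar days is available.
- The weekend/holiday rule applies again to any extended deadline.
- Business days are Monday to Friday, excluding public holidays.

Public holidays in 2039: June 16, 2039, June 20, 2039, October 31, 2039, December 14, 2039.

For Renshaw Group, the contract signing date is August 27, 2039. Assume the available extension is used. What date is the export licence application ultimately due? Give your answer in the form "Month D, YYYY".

2 months after August 27, 2039 is October 2039; that month ends on October 31, 2039.
October 31, 2039 falls on a listed holiday. Rolling to the next business day gives November 1, 2039, a Tuesday.
Add the 21 calendar-day extension to November 1, 2039: November 22, 2039.
November 22, 2039 falls on a Tuesday, which is a business day, so no adjustment is needed.
Deadline: November 22, 2039.

November 22, 2039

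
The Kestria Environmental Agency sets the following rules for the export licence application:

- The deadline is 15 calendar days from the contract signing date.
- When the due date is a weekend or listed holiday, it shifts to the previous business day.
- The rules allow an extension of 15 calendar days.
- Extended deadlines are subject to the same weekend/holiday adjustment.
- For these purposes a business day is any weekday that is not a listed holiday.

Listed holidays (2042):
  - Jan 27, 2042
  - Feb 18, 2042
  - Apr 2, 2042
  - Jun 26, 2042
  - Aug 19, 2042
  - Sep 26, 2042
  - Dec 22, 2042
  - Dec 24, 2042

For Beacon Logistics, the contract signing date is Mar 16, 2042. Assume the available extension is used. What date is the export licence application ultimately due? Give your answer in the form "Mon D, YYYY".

15 calendar days after Mar 16, 2042 is Mar 31, 2042.
Mar 31, 2042 (Monday) is already a business day.
The 15-calendar-day extension moves the deadline from Mar 31, 2042 to Apr 15, 2042.
Apr 15, 2042 (Tuesday) is already a business day.
So the filing is due Apr 15, 2042.

Apr 15, 2042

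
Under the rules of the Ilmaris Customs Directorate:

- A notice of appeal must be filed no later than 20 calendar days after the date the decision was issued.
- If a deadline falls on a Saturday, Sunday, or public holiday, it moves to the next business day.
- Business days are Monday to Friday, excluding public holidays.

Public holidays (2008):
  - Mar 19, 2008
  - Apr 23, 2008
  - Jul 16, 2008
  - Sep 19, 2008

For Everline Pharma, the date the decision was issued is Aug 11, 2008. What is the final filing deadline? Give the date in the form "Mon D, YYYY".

Sep 1, 2008

Adding 20 calendar days to Aug 11, 2008 gives Aug 31, 2008.
Aug 31, 2008 falls on a Sunday. Rolling to the next business day gives Sep 1, 2008, a Monday.
The final due date is Sep 1, 2008.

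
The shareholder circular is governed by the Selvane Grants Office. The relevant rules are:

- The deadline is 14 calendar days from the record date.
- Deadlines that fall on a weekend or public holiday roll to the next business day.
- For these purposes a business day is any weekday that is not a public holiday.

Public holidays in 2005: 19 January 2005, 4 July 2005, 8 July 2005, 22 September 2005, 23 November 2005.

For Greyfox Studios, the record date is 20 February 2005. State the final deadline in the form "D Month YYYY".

Trigger date 20 February 2005 + 14 calendar days = 6 March 2005.
6 March 2005 is a Sunday, so it moves to the next business day, 7 March 2005 (Monday).
The final due date is 7 March 2005.

7 March 2005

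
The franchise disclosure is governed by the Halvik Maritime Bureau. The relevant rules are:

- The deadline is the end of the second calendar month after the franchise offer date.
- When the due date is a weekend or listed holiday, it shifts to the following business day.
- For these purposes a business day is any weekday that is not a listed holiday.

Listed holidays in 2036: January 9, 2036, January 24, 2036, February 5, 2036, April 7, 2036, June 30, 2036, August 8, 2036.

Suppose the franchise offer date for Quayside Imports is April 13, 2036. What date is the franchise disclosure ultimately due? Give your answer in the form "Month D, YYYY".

2 months after April 13, 2036 falls in June 2036; the last day of that month is June 30, 2036.
June 30, 2036 is a listed holiday, so it moves to the next business day, July 1, 2036 (Tuesday).
Final deadline: July 1, 2036.

July 1, 2036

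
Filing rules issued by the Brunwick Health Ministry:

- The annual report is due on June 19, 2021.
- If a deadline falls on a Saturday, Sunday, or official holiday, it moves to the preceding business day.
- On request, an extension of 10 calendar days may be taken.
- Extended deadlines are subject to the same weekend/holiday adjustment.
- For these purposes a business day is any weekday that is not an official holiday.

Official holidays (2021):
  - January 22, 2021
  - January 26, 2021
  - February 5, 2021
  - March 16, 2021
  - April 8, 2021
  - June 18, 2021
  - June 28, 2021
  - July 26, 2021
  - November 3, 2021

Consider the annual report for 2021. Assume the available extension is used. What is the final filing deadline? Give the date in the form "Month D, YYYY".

June 25, 2021

The statutory due date is June 19, 2021.
June 19, 2021 falls on a Saturday. Rolling to the preceding business day gives June 17, 2021, a Thursday.
The 10-calendar-day extension moves the deadline from June 17, 2021 to June 27, 2021.
June 27, 2021 falls on a Sunday. Rolling to the preceding business day gives June 25, 2021, a Friday.
The final due date is June 25, 2021.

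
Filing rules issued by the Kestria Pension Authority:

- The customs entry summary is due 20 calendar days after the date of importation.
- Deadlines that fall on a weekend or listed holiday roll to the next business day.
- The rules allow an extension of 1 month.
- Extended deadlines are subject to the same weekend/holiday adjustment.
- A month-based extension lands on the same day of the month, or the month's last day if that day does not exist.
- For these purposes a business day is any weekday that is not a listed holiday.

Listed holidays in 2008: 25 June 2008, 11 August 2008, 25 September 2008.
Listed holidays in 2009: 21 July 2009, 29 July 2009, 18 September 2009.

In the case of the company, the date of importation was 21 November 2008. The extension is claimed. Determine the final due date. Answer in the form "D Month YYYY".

12 January 2009

Trigger date 21 November 2008 + 20 calendar days = 11 December 2008.
Since 11 December 2008 is a Thursday and not a holiday, the date is unchanged.
The 1 month extension carries 11 December 2008 to 11 January 2009.
Because 11 January 2009 is a Sunday, the deadline becomes 12 January 2009 (Monday).
Deadline: 12 January 2009.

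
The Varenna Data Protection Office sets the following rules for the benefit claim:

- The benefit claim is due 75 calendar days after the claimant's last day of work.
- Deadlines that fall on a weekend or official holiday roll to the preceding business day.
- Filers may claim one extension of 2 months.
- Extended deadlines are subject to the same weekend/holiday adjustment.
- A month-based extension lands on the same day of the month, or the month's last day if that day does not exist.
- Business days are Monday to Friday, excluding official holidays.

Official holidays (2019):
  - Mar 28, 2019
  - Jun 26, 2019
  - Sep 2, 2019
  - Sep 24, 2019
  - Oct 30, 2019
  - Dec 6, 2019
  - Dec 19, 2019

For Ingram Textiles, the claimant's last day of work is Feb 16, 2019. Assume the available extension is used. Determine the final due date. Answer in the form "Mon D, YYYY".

From Feb 16, 2019, 75 calendar days later is May 2, 2019.
May 2, 2019 (Thursday) is already a business day.
Applying the 2 months extension: 2 months after May 2, 2019 is Jul 2, 2019.
Jul 2, 2019 (Tuesday) is already a business day.
So the filing is due Jul 2, 2019.

Jul 2, 2019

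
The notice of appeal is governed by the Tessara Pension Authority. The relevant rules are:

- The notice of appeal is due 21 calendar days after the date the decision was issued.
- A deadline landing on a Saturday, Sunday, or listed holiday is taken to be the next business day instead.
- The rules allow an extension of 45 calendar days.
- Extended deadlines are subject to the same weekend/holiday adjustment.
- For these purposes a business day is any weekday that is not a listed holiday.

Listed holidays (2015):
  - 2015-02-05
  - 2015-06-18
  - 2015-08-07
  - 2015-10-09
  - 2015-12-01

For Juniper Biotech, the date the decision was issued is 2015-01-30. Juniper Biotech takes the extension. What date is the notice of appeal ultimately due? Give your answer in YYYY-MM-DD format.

2015-04-06

21 calendar days after 2015-01-30 is 2015-02-20.
2015-02-20 (Friday) is already a business day.
Applying the 45-calendar-day extension: 2015-02-20 + 45 days = 2015-04-06.
2015-04-06 falls on a Monday, which is a business day, so no adjustment is needed.
So the filing is due 2015-04-06.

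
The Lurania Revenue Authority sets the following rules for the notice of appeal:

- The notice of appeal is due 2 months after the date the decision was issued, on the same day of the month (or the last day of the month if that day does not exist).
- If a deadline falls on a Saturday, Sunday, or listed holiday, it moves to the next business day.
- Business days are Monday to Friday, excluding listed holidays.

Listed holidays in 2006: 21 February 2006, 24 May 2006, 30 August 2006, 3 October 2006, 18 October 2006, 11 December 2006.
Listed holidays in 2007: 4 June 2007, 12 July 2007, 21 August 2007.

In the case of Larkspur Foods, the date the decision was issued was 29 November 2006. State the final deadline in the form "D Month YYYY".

29 January 2007

2 months from 29 November 2006 is 29 January 2007.
Since 29 January 2007 is a Monday and not a holiday, the date is unchanged.
Final deadline: 29 January 2007.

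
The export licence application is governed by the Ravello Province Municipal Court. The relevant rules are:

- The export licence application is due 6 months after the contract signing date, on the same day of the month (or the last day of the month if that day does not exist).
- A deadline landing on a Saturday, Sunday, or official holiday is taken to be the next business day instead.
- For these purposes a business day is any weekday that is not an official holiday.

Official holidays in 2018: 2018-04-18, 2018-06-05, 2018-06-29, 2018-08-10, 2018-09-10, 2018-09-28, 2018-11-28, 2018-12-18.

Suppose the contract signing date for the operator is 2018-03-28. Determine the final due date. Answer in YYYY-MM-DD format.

6 months after 2018-03-28, on the same day of the month, is 2018-09-28.
Because 2018-09-28 is a listed holiday, the deadline becomes 2018-10-01 (Monday).
So the filing is due 2018-10-01.

2018-10-01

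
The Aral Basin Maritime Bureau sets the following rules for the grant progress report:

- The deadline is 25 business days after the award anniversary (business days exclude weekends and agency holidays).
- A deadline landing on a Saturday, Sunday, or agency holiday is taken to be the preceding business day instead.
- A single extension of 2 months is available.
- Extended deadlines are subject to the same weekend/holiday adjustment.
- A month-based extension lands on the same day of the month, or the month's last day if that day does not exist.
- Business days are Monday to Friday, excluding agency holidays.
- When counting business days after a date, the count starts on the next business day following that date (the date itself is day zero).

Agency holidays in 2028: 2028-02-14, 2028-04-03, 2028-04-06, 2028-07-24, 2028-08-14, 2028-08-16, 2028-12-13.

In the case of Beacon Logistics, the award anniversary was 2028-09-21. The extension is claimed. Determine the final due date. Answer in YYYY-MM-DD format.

2028-12-26

Counting 25 business days after 2028-09-21 (skipping weekends and listed holidays) reaches 2028-10-26.
2028-10-26 is a Thursday and not a listed holiday, so it stands.
Applying the 2 months extension: 2 months after 2028-10-26 is 2028-12-26.
2028-12-26 is a Tuesday and not a listed holiday, so it stands.
The final due date is 2028-12-26.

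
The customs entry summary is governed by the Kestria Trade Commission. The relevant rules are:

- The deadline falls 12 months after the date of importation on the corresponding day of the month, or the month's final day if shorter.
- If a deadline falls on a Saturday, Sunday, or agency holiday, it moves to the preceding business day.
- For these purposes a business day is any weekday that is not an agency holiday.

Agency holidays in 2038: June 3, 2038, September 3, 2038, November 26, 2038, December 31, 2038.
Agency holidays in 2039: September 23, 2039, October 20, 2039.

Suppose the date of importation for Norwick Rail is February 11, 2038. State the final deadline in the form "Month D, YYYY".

12 months from February 11, 2038 is February 11, 2039.
Since February 11, 2039 is a Friday and not a holiday, the date is unchanged.
So the filing is due February 11, 2039.

February 11, 2039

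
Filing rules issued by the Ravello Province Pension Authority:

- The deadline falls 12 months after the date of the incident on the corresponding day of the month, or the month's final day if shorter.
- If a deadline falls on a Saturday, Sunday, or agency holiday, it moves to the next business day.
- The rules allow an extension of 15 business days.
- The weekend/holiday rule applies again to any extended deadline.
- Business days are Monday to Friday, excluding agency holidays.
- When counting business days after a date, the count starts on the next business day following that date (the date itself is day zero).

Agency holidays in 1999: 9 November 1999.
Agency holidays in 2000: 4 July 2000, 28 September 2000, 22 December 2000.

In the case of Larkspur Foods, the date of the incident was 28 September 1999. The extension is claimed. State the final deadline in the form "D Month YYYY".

20 October 2000

12 months after 28 September 1999, on the same day of the month, is 28 September 2000.
28 September 2000 falls on a listed holiday. Rolling to the next business day gives 29 September 2000, a Friday.
The 15-business-day extension runs from 29 September 2000 to 20 October 2000.
20 October 2000 is a Friday and not a listed holiday, so it stands.
Final deadline: 20 October 2000.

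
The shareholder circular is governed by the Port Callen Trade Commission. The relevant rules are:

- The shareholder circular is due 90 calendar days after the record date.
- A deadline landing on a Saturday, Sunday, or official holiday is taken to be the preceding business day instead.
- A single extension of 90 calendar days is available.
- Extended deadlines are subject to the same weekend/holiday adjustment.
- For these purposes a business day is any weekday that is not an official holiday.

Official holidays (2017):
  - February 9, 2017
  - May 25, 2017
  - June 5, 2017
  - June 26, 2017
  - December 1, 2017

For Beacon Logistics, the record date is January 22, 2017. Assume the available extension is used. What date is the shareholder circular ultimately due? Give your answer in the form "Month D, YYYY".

Adding 90 calendar days to January 22, 2017 gives April 22, 2017.
April 22, 2017 is a Saturday, so it moves to the preceding business day, April 21, 2017 (Friday).
The 90-calendar-day extension moves the deadline from April 21, 2017 to July 20, 2017.
July 20, 2017 (Thursday) is already a business day.
Deadline: July 20, 2017.

July 20, 2017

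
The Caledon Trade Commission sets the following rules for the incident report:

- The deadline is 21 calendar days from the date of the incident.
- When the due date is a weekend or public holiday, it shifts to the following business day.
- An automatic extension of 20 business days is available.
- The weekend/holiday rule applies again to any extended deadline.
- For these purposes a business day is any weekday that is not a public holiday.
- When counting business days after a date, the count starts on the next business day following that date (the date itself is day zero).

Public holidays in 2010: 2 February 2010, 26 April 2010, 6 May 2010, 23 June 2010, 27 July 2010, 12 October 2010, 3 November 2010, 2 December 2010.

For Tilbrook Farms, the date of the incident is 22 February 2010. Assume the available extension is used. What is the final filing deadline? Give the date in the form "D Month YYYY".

12 April 2010

Trigger date 22 February 2010 + 21 calendar days = 15 March 2010.
15 March 2010 (Monday) is already a business day.
Applying the 20-business-day extension: 20 business days after 15 March 2010 is 12 April 2010.
12 April 2010 is a Monday and not a listed holiday, so it stands.
So the filing is due 12 April 2010.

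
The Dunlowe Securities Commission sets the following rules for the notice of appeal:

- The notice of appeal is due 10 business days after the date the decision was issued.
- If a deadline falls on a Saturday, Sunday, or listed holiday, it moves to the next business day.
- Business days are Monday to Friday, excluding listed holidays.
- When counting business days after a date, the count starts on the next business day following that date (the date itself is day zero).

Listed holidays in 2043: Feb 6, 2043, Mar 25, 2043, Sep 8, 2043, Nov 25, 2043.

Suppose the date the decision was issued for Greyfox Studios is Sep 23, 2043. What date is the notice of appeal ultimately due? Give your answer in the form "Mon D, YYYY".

Counting 10 business days after Sep 23, 2043 (skipping weekends and listed holidays) reaches Oct 7, 2043.
Oct 7, 2043 (Wednesday) is already a business day.
So the filing is due Oct 7, 2043.

Oct 7, 2043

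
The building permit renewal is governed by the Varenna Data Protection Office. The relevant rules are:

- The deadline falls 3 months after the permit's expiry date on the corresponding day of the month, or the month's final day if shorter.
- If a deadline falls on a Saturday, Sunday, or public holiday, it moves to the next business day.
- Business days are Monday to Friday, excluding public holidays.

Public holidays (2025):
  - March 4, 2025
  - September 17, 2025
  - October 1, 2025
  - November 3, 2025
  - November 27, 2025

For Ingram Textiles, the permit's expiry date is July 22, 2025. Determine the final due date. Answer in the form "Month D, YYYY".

October 22, 2025

Moving 3 months forward from July 22, 2025 on the corresponding day gives October 22, 2025.
October 22, 2025 falls on a Wednesday, which is a business day, so no adjustment is needed.
The final due date is October 22, 2025.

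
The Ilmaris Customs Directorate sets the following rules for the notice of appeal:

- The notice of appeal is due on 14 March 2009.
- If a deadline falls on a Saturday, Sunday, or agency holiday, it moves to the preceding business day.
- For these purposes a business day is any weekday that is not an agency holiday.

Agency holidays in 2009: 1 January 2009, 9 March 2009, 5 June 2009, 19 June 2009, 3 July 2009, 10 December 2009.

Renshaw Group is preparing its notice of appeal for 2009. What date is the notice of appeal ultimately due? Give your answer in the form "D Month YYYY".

13 March 2009

Start from the fixed due date, 14 March 2009.
14 March 2009 falls on a Saturday. Rolling to the preceding business day gives 13 March 2009, a Friday.
The final due date is 13 March 2009.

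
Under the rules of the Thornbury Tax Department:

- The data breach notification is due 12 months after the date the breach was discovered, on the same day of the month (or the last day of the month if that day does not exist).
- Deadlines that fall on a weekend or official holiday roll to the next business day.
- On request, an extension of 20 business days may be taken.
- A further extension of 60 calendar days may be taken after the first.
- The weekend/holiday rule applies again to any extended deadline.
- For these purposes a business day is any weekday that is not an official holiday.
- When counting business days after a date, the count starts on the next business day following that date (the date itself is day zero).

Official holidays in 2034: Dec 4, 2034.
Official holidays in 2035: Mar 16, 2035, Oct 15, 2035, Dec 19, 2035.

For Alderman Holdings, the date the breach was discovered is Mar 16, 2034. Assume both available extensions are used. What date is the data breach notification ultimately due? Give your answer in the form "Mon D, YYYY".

Jun 15, 2035

12 months from Mar 16, 2034 is Mar 16, 2035.
Mar 16, 2035 is a listed holiday; the next business day is Mar 19, 2035 (Monday).
Counting 20 further business days from Mar 19, 2035 reaches Apr 16, 2035.
Apr 16, 2035 is a Monday and not a listed holiday, so it stands.
Applying the 60-calendar-day extension: Apr 16, 2035 + 60 days = Jun 15, 2035.
Jun 15, 2035 falls on a Friday, which is a business day, so no adjustment is needed.
The final due date is Jun 15, 2035.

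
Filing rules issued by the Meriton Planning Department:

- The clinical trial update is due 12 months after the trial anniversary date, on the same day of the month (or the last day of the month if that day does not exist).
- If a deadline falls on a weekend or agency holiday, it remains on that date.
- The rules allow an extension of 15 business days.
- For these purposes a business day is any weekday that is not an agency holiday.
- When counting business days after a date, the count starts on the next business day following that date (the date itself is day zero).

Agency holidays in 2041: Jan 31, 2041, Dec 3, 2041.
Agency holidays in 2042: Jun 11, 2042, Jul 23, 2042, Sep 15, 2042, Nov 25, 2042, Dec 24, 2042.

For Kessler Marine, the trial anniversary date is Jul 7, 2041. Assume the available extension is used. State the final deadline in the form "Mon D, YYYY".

12 months after Jul 7, 2041, on the same day of the month, is Jul 7, 2042.
Jul 7, 2042 falls on a Monday. The rules make no weekend/holiday allowance, so it remains Jul 7, 2042.
Applying the 15-business-day extension: 15 business days after Jul 7, 2042 is Jul 29, 2042.
Jul 29, 2042 falls on a Tuesday. The rules make no weekend/holiday allowance, so it remains Jul 29, 2042.
The final due date is Jul 29, 2042.

Jul 29, 2042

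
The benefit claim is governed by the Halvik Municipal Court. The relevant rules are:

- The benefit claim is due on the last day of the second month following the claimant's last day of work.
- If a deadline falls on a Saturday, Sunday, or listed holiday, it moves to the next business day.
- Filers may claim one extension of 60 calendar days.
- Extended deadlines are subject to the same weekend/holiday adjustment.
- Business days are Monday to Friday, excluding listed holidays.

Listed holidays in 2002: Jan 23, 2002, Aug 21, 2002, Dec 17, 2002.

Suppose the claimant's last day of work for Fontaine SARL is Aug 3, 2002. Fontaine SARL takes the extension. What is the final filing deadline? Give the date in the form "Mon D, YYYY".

Dec 30, 2002

2 months after Aug 3, 2002 falls in October 2002; the last day of that month is Oct 31, 2002.
Since Oct 31, 2002 is a Thursday and not a holiday, the date is unchanged.
Applying the 60-calendar-day extension: Oct 31, 2002 + 60 days = Dec 30, 2002.
Dec 30, 2002 (Monday) is already a business day.
So the filing is due Dec 30, 2002.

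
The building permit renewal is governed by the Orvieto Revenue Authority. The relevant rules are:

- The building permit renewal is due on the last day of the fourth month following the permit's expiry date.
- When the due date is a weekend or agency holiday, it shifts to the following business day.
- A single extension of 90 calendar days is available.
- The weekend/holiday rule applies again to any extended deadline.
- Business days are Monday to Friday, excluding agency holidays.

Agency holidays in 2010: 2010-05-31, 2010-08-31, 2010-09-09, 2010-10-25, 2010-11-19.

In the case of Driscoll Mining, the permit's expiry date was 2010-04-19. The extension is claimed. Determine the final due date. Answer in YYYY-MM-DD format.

4 months after 2010-04-19 is August 2010; that month ends on 2010-08-31.
2010-08-31 is a listed holiday; the next business day is 2010-09-01 (Wednesday).
Add the 90 calendar-day extension to 2010-09-01: 2010-11-30.
Since 2010-11-30 is a Tuesday and not a holiday, the date is unchanged.
The final due date is 2010-11-30.

2010-11-30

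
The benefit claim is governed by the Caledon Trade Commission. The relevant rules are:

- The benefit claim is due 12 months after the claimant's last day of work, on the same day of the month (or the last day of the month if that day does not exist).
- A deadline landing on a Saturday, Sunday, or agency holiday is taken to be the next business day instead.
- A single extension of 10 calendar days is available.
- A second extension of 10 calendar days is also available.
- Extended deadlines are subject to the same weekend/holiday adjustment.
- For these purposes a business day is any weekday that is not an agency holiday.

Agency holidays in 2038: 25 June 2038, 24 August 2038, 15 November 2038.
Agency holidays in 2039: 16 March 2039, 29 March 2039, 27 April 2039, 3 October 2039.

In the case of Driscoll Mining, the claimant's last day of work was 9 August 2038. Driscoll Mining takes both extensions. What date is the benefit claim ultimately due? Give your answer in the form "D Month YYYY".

29 August 2039

Moving 12 months forward from 9 August 2038 on the corresponding day gives 9 August 2039.
9 August 2039 (Tuesday) is already a business day.
Add the 10 calendar-day extension to 9 August 2039: 19 August 2039.
19 August 2039 falls on a Friday, which is a business day, so no adjustment is needed.
With the 10-day extension, 19 August 2039 becomes 29 August 2039.
29 August 2039 (Monday) is already a business day.
The final due date is 29 August 2039.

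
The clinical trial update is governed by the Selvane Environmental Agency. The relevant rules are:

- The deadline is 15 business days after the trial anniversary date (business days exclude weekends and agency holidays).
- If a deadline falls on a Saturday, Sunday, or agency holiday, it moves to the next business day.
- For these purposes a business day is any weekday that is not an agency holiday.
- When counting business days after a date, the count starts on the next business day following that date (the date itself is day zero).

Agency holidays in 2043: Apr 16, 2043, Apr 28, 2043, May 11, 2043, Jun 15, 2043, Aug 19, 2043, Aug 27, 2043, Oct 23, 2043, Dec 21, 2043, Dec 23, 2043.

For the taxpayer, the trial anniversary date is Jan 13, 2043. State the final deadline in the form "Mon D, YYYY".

Starting the day after Jan 13, 2043 and counting 15 business days lands on Feb 3, 2043.
Feb 3, 2043 is a Tuesday and not a listed holiday, so it stands.
Deadline: Feb 3, 2043.

Feb 3, 2043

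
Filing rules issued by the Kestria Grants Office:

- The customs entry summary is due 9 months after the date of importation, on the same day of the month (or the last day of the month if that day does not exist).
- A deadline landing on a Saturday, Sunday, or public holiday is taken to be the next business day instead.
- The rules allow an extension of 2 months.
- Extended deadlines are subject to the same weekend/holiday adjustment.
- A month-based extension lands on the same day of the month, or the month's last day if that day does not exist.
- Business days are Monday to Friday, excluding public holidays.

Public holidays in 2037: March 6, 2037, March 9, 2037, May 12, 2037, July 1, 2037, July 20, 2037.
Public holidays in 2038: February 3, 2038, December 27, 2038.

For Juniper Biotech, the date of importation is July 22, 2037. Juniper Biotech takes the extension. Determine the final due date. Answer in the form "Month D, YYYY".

June 22, 2038

9 months from July 22, 2037 is April 22, 2038.
April 22, 2038 (Thursday) is already a business day.
The 2 months extension carries April 22, 2038 to June 22, 2038.
June 22, 2038 is a Tuesday and not a listed holiday, so it stands.
So the filing is due June 22, 2038.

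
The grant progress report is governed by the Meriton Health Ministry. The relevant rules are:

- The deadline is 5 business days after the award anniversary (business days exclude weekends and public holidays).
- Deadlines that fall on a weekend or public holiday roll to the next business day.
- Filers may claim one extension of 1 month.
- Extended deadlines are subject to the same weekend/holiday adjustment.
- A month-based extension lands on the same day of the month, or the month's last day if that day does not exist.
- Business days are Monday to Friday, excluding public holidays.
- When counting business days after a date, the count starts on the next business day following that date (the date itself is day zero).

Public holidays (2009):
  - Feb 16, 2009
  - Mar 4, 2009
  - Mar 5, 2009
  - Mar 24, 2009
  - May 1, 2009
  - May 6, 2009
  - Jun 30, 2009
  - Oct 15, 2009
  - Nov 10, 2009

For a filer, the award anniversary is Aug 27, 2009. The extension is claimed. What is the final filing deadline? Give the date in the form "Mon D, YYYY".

Counting 5 business days after Aug 27, 2009 (skipping weekends and listed holidays) reaches Sep 3, 2009.
Sep 3, 2009 (Thursday) is already a business day.
Add 1 month to Sep 3, 2009: Oct 3, 2009.
Because Oct 3, 2009 is a Saturday, the deadline becomes Oct 5, 2009 (Monday).
So the filing is due Oct 5, 2009.

Oct 5, 2009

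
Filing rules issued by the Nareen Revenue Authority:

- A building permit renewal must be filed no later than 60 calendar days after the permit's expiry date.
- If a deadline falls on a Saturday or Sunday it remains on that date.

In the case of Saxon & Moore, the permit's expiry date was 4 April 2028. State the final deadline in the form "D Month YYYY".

3 June 2028

Trigger date 4 April 2028 + 60 calendar days = 3 June 2028.
3 June 2028 falls on a Saturday. The rules make no weekend/holiday allowance, so it remains 3 June 2028.
So the filing is due 3 June 2028.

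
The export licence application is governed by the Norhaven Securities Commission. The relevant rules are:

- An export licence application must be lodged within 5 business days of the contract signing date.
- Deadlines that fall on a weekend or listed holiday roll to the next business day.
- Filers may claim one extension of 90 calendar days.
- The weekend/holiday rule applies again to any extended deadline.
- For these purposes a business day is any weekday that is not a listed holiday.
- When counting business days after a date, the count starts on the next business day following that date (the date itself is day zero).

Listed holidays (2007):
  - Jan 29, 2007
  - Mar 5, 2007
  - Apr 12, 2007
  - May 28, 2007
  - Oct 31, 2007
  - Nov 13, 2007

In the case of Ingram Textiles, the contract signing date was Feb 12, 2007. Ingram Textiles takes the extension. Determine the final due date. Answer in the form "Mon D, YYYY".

Starting the day after Feb 12, 2007 and counting 5 business days lands on Feb 19, 2007.
Since Feb 19, 2007 is a Monday and not a holiday, the date is unchanged.
With the 90-day extension, Feb 19, 2007 becomes May 20, 2007.
May 20, 2007 is a Sunday; the next business day is May 21, 2007 (Monday).
The final due date is May 21, 2007.

May 21, 2007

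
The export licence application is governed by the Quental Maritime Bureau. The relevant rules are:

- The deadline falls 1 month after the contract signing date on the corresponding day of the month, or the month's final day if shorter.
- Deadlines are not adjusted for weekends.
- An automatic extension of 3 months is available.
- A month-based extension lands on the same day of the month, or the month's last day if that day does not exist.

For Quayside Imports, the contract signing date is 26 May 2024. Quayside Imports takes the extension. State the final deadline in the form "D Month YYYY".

26 September 2024

1 month from 26 May 2024 is 26 June 2024.
26 June 2024 is a Wednesday; no weekend or holiday adjustment applies.
The 3 months extension carries 26 June 2024 to 26 September 2024.
26 September 2024 falls on a Thursday. The rules make no weekend/holiday allowance, so it remains 26 September 2024.
So the filing is due 26 September 2024.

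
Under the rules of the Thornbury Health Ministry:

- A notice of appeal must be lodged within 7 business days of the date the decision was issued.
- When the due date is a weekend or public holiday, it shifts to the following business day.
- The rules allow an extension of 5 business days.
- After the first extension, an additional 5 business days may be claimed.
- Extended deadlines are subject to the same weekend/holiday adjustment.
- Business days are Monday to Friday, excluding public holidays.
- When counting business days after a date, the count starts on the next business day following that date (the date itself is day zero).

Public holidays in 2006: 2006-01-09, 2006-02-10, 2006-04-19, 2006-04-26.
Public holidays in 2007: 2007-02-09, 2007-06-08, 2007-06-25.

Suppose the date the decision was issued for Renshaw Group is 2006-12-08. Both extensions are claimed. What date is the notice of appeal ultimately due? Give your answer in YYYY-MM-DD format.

2007-01-02

Counting 7 business days after 2006-12-08 (skipping weekends and listed holidays) reaches 2006-12-19.
Since 2006-12-19 is a Tuesday and not a holiday, the date is unchanged.
Counting 5 further business days from 2006-12-19 reaches 2006-12-26.
Since 2006-12-26 is a Tuesday and not a holiday, the date is unchanged.
Applying the 5-business-day extension: 5 business days after 2006-12-26 is 2007-01-02.
2007-01-02 (Tuesday) is already a business day.
So the filing is due 2007-01-02.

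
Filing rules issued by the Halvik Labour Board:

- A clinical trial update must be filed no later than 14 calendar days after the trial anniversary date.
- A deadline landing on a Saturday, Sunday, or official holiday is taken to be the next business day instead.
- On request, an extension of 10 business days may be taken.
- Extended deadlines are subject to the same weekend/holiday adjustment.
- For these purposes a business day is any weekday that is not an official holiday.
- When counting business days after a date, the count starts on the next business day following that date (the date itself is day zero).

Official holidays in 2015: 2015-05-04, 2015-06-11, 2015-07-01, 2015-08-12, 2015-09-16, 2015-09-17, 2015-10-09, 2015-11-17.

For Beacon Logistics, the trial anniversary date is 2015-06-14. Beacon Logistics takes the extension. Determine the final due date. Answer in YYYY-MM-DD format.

Adding 14 calendar days to 2015-06-14 gives 2015-06-28.
2015-06-28 falls on a Sunday. Rolling to the next business day gives 2015-06-29, a Monday.
Applying the 10-business-day extension: 10 business days after 2015-06-29 is 2015-07-14.
Since 2015-07-14 is a Tuesday and not a holiday, the date is unchanged.
Final deadline: 2015-07-14.

2015-07-14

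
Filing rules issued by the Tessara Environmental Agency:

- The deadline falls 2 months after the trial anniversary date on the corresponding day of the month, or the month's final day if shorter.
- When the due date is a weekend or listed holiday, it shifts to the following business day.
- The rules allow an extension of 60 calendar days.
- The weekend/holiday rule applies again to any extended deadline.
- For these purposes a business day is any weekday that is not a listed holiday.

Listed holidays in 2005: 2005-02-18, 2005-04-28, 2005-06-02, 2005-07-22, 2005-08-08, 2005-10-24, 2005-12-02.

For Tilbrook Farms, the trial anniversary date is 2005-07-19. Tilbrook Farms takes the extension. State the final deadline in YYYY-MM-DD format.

2 months from 2005-07-19 is 2005-09-19.
2005-09-19 falls on a Monday, which is a business day, so no adjustment is needed.
With the 60-day extension, 2005-09-19 becomes 2005-11-18.
2005-11-18 falls on a Friday, which is a business day, so no adjustment is needed.
Deadline: 2005-11-18.

2005-11-18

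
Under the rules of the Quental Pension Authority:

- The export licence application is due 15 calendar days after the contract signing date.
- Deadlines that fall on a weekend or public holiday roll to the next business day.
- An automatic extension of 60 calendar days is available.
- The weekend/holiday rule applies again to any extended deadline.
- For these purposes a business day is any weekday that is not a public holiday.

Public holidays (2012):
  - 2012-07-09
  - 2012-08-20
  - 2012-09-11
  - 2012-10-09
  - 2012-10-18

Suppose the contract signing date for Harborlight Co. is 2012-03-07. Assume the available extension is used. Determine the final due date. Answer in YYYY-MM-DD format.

2012-05-21

15 calendar days after 2012-03-07 is 2012-03-22.
2012-03-22 is a Thursday and not a listed holiday, so it stands.
Applying the 60-calendar-day extension: 2012-03-22 + 60 days = 2012-05-21.
Since 2012-05-21 is a Monday and not a holiday, the date is unchanged.
The final due date is 2012-05-21.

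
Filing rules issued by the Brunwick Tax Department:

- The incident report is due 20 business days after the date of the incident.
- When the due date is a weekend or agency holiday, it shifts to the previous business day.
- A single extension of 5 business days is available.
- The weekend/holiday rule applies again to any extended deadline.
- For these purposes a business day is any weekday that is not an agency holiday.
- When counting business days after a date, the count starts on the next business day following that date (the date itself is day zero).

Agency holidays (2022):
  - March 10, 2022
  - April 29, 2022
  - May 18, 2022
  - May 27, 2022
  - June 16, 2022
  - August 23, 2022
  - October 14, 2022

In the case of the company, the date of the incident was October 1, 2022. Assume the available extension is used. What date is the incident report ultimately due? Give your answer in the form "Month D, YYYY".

20 business days after October 1, 2022, excluding weekends and holidays, is October 31, 2022.
October 31, 2022 is a Monday and not a listed holiday, so it stands.
Counting 5 further business days from October 31, 2022 reaches November 7, 2022.
Since November 7, 2022 is a Monday and not a holiday, the date is unchanged.
Final deadline: November 7, 2022.

November 7, 2022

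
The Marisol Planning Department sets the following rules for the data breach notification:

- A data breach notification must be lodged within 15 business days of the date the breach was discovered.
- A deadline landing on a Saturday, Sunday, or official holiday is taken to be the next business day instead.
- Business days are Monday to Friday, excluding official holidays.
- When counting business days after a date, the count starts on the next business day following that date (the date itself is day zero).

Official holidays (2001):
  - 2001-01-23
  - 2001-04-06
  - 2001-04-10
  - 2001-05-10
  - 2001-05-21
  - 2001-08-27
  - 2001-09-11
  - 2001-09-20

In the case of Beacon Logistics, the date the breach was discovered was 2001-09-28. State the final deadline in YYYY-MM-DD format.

Starting the day after 2001-09-28 and counting 15 business days lands on 2001-10-19.
Since 2001-10-19 is a Friday and not a holiday, the date is unchanged.
So the filing is due 2001-10-19.

2001-10-19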